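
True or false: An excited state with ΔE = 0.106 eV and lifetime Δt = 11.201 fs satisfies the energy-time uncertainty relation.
Yes, it satisfies the uncertainty relation.

Calculate the product ΔEΔt:
ΔE = 0.106 eV = 1.698e-20 J
ΔEΔt = (1.698e-20 J) × (1.120e-14 s)
ΔEΔt = 1.902e-34 J·s

Compare to the minimum allowed value ℏ/2:
ℏ/2 = 5.273e-35 J·s

Since ΔEΔt = 1.902e-34 J·s ≥ 5.273e-35 J·s = ℏ/2,
this satisfies the uncertainty relation.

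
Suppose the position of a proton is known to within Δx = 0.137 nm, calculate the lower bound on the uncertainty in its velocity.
230.106 m/s

Using the Heisenberg uncertainty principle and Δp = mΔv:
ΔxΔp ≥ ℏ/2
Δx(mΔv) ≥ ℏ/2

The minimum uncertainty in velocity is:
Δv_min = ℏ/(2mΔx)
Δv_min = (1.055e-34 J·s) / (2 × 1.673e-27 kg × 1.370e-10 m)
Δv_min = 2.301e+02 m/s = 230.106 m/s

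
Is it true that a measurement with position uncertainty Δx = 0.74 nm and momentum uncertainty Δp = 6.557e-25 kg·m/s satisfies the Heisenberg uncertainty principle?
Yes, it satisfies the uncertainty principle.

Calculate the product ΔxΔp:
ΔxΔp = (7.400e-10 m) × (6.557e-25 kg·m/s)
ΔxΔp = 4.852e-34 J·s

Compare to the minimum allowed value ℏ/2:
ℏ/2 = 5.273e-35 J·s

Since ΔxΔp = 4.852e-34 J·s ≥ 5.273e-35 J·s = ℏ/2,
the measurement satisfies the uncertainty principle.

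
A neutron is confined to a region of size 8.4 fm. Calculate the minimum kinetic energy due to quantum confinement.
73.417 keV

Using the uncertainty principle:

1. Position uncertainty: Δx ≈ 8.400e-15 m
2. Minimum momentum uncertainty: Δp = ℏ/(2Δx) = 6.277e-21 kg·m/s
3. Minimum kinetic energy:
   KE = (Δp)²/(2m) = (6.277e-21)²/(2 × 1.675e-27 kg)
   KE = 1.176e-14 J = 73.417 keV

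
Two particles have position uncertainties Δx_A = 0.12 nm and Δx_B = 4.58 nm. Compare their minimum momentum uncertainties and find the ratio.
Particle A has the larger minimum momentum uncertainty, by a factor of 38.17.

For each particle, the minimum momentum uncertainty is Δp_min = ℏ/(2Δx):

Particle A: Δp_A = ℏ/(2×1.200e-10 m) = 4.394e-25 kg·m/s
Particle B: Δp_B = ℏ/(2×4.580e-09 m) = 1.151e-26 kg·m/s

Ratio: Δp_A/Δp_B = 38.17

Since Δp_min ∝ 1/Δx, the particle with smaller position uncertainty (A) has larger momentum uncertainty.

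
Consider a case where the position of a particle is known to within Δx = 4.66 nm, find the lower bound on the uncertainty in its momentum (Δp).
1.132 × 10^-26 kg·m/s

Using the Heisenberg uncertainty principle:
ΔxΔp ≥ ℏ/2

The minimum uncertainty in momentum is:
Δp_min = ℏ/(2Δx)
Δp_min = (1.055e-34 J·s) / (2 × 4.660e-09 m)
Δp_min = 1.132e-26 kg·m/s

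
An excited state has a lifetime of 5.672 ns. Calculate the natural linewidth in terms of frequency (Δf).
14.030 MHz

Using the energy-time uncertainty principle and E = hf:
ΔEΔt ≥ ℏ/2
hΔf·Δt ≥ ℏ/2

The minimum frequency uncertainty is:
Δf = ℏ/(2hτ) = 1/(4πτ)
Δf = 1/(4π × 5.672e-09 s)
Δf = 1.403e+07 Hz = 14.030 MHz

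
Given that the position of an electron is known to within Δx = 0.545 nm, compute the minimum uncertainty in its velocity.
106.209 km/s

Using the Heisenberg uncertainty principle and Δp = mΔv:
ΔxΔp ≥ ℏ/2
Δx(mΔv) ≥ ℏ/2

The minimum uncertainty in velocity is:
Δv_min = ℏ/(2mΔx)
Δv_min = (1.055e-34 J·s) / (2 × 9.109e-31 kg × 5.450e-10 m)
Δv_min = 1.062e+05 m/s = 106.209 km/s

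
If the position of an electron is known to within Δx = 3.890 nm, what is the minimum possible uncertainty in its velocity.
14.880 km/s

Using the Heisenberg uncertainty principle and Δp = mΔv:
ΔxΔp ≥ ℏ/2
Δx(mΔv) ≥ ℏ/2

The minimum uncertainty in velocity is:
Δv_min = ℏ/(2mΔx)
Δv_min = (1.055e-34 J·s) / (2 × 9.109e-31 kg × 3.890e-09 m)
Δv_min = 1.488e+04 m/s = 14.880 km/s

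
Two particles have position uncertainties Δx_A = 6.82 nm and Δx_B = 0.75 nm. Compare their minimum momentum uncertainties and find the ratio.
Particle B has the larger minimum momentum uncertainty, by a factor of 9.09.

For each particle, the minimum momentum uncertainty is Δp_min = ℏ/(2Δx):

Particle A: Δp_A = ℏ/(2×6.820e-09 m) = 7.731e-27 kg·m/s
Particle B: Δp_B = ℏ/(2×7.500e-10 m) = 7.030e-26 kg·m/s

Ratio: Δp_B/Δp_A = 9.09

Since Δp_min ∝ 1/Δx, the particle with smaller position uncertainty (B) has larger momentum uncertainty.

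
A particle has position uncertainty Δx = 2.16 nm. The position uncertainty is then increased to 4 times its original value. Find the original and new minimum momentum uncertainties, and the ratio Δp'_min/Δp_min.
Original Δp_min = 2.441 × 10^-26 kg·m/s; new Δp'_min = 6.103 × 10^-27 kg·m/s; ratio Δp'_min/Δp_min = 1/4.

From the uncertainty principle ΔxΔp ≥ ℏ/2, the minimum momentum uncertainty is Δp_min = ℏ/(2Δx).

Original (Δx = 2.16 nm = 2.160e-09 m):
Δp_min = (1.055e-34 J·s)/(2 × 2.160e-09 m) = 2.441e-26 kg·m/s

When Δx → 4Δx:
Δp'_min = ℏ/(2 × 4Δx) = (1/4) × ℏ/(2Δx) = (1/4) × Δp_min
Δp'_min = 1/4 × 2.441e-26 kg·m/s = 6.103e-27 kg·m/s

Since Δp_min ∝ 1/Δx, when Δx is increased to 4 times its original value, Δp_min decreases to 1/4 of its original value.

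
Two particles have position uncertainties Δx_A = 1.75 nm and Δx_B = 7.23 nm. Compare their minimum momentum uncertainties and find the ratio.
Particle A has the larger minimum momentum uncertainty, by a factor of 4.13.

For each particle, the minimum momentum uncertainty is Δp_min = ℏ/(2Δx):

Particle A: Δp_A = ℏ/(2×1.750e-09 m) = 3.013e-26 kg·m/s
Particle B: Δp_B = ℏ/(2×7.230e-09 m) = 7.293e-27 kg·m/s

Ratio: Δp_A/Δp_B = 4.13

Since Δp_min ∝ 1/Δx, the particle with smaller position uncertainty (A) has larger momentum uncertainty.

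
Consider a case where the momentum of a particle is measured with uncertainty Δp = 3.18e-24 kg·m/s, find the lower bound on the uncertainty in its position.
16.581 pm

Using the Heisenberg uncertainty principle:
ΔxΔp ≥ ℏ/2

The minimum uncertainty in position is:
Δx_min = ℏ/(2Δp)
Δx_min = (1.055e-34 J·s) / (2 × 3.180e-24 kg·m/s)
Δx_min = 1.658e-11 m = 16.581 pm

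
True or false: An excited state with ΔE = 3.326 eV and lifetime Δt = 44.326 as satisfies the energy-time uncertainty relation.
No, it violates the uncertainty relation.

Calculate the product ΔEΔt:
ΔE = 3.326 eV = 5.329e-19 J
ΔEΔt = (5.329e-19 J) × (4.433e-17 s)
ΔEΔt = 2.362e-35 J·s

Compare to the minimum allowed value ℏ/2:
ℏ/2 = 5.273e-35 J·s

Since ΔEΔt = 2.362e-35 J·s < 5.273e-35 J·s = ℏ/2,
this violates the uncertainty relation.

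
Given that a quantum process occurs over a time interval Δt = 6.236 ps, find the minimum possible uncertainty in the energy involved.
52.775 μeV

Using the energy-time uncertainty principle:
ΔEΔt ≥ ℏ/2

The minimum uncertainty in energy is:
ΔE_min = ℏ/(2Δt)
ΔE_min = (1.055e-34 J·s) / (2 × 6.236e-12 s)
ΔE_min = 8.456e-24 J = 52.775 μeV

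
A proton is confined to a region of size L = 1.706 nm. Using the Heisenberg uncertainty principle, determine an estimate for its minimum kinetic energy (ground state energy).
1.782 μeV

Using the uncertainty principle to estimate ground state energy:

1. The position uncertainty is approximately the confinement size:
   Δx ≈ L = 1.706e-09 m

2. From ΔxΔp ≥ ℏ/2, the minimum momentum uncertainty is:
   Δp ≈ ℏ/(2L) = 3.091e-26 kg·m/s

3. The kinetic energy is approximately:
   KE ≈ (Δp)²/(2m) = (3.091e-26)²/(2 × 1.673e-27 kg)
   KE ≈ 2.856e-25 J = 1.782 μeV

This is an order-of-magnitude estimate of the ground state energy.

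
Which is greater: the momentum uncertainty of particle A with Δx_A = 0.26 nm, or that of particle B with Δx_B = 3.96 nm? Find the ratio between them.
Particle A has the larger minimum momentum uncertainty, by a factor of 15.23.

For each particle, the minimum momentum uncertainty is Δp_min = ℏ/(2Δx):

Particle A: Δp_A = ℏ/(2×2.600e-10 m) = 2.028e-25 kg·m/s
Particle B: Δp_B = ℏ/(2×3.960e-09 m) = 1.332e-26 kg·m/s

Ratio: Δp_A/Δp_B = 15.23

Since Δp_min ∝ 1/Δx, the particle with smaller position uncertainty (A) has larger momentum uncertainty.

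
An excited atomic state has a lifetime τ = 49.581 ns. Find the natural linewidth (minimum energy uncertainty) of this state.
6.638 neV

Using the energy-time uncertainty principle:
ΔEΔt ≥ ℏ/2

The lifetime τ represents the time uncertainty Δt.
The natural linewidth (minimum energy uncertainty) is:

ΔE = ℏ/(2τ)
ΔE = (1.055e-34 J·s) / (2 × 4.958e-08 s)
ΔE = 1.063e-27 J = 6.638 neV

This natural linewidth limits the precision of spectroscopic measurements.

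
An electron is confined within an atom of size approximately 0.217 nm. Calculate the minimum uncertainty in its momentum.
2.430 × 10^-25 kg·m/s

Using the Heisenberg uncertainty principle:
ΔxΔp ≥ ℏ/2

With Δx ≈ L = 2.170e-10 m (the confinement size):
Δp_min = ℏ/(2Δx)
Δp_min = (1.055e-34 J·s) / (2 × 2.170e-10 m)
Δp_min = 2.430e-25 kg·m/s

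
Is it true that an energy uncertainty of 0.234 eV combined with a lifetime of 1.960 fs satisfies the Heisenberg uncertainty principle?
Yes, it satisfies the uncertainty relation.

Calculate the product ΔEΔt:
ΔE = 0.234 eV = 3.749e-20 J
ΔEΔt = (3.749e-20 J) × (1.960e-15 s)
ΔEΔt = 7.348e-35 J·s

Compare to the minimum allowed value ℏ/2:
ℏ/2 = 5.273e-35 J·s

Since ΔEΔt = 7.348e-35 J·s ≥ 5.273e-35 J·s = ℏ/2,
this satisfies the uncertainty relation.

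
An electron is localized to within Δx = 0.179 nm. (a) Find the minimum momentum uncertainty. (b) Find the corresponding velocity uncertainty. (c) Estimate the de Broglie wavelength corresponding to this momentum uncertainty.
(a) Δp_min = 2.946 × 10^-25 kg·m/s
(b) Δv_min = 323.373 km/s
(c) λ_dB = 2.249 nm

Step-by-step:

(a) From the uncertainty principle:
Δp_min = ℏ/(2Δx) = (1.055e-34 J·s)/(2 × 1.790e-10 m) = 2.946e-25 kg·m/s

(b) The velocity uncertainty:
Δv = Δp/m = (2.946e-25 kg·m/s)/(9.109e-31 kg) = 3.234e+05 m/s = 323.373 km/s

(c) The de Broglie wavelength for this momentum:
λ = h/p = (6.626e-34 J·s)/(2.946e-25 kg·m/s) = 2.249e-09 m = 2.249 nm

Note: The de Broglie wavelength is comparable to the localization size, as expected from wave-particle duality.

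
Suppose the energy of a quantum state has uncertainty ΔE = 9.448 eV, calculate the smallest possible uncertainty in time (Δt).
34.833 as

Using the energy-time uncertainty principle:
ΔEΔt ≥ ℏ/2

The minimum uncertainty in time is:
Δt_min = ℏ/(2ΔE)
Δt_min = (1.055e-34 J·s) / (2 × 1.514e-18 J)
Δt_min = 3.483e-17 s = 34.833 as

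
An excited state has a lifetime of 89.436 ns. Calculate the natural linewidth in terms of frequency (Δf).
889.770 kHz

Using the energy-time uncertainty principle and E = hf:
ΔEΔt ≥ ℏ/2
hΔf·Δt ≥ ℏ/2

The minimum frequency uncertainty is:
Δf = ℏ/(2hτ) = 1/(4πτ)
Δf = 1/(4π × 8.944e-08 s)
Δf = 8.898e+05 Hz = 889.770 kHz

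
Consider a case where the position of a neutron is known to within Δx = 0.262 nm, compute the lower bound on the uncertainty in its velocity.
120.157 m/s

Using the Heisenberg uncertainty principle and Δp = mΔv:
ΔxΔp ≥ ℏ/2
Δx(mΔv) ≥ ℏ/2

The minimum uncertainty in velocity is:
Δv_min = ℏ/(2mΔx)
Δv_min = (1.055e-34 J·s) / (2 × 1.675e-27 kg × 2.620e-10 m)
Δv_min = 1.202e+02 m/s = 120.157 m/s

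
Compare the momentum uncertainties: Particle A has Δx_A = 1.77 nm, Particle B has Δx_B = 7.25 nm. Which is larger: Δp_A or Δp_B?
Particle A has the larger minimum momentum uncertainty, by a factor of 4.10.

For each particle, the minimum momentum uncertainty is Δp_min = ℏ/(2Δx):

Particle A: Δp_A = ℏ/(2×1.770e-09 m) = 2.979e-26 kg·m/s
Particle B: Δp_B = ℏ/(2×7.250e-09 m) = 7.273e-27 kg·m/s

Ratio: Δp_A/Δp_B = 4.10

Since Δp_min ∝ 1/Δx, the particle with smaller position uncertainty (A) has larger momentum uncertainty.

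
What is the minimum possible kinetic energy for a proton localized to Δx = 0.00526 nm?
187.492 meV

Localizing a particle requires giving it sufficient momentum uncertainty:

1. From uncertainty principle: Δp ≥ ℏ/(2Δx)
   Δp_min = (1.055e-34 J·s) / (2 × 5.260e-12 m)
   Δp_min = 1.002e-23 kg·m/s

2. This momentum uncertainty corresponds to kinetic energy:
   KE ≈ (Δp)²/(2m) = (1.002e-23)²/(2 × 1.673e-27 kg)
   KE = 3.004e-20 J = 187.492 meV

Tighter localization requires more energy.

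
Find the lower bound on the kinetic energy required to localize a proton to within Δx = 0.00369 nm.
380.979 meV

Localizing a particle requires giving it sufficient momentum uncertainty:

1. From uncertainty principle: Δp ≥ ℏ/(2Δx)
   Δp_min = (1.055e-34 J·s) / (2 × 3.690e-12 m)
   Δp_min = 1.429e-23 kg·m/s

2. This momentum uncertainty corresponds to kinetic energy:
   KE ≈ (Δp)²/(2m) = (1.429e-23)²/(2 × 1.673e-27 kg)
   KE = 6.104e-20 J = 380.979 meV

Tighter localization requires more energy.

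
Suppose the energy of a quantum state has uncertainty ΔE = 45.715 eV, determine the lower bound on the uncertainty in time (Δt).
7.199 as

Using the energy-time uncertainty principle:
ΔEΔt ≥ ℏ/2

The minimum uncertainty in time is:
Δt_min = ℏ/(2ΔE)
Δt_min = (1.055e-34 J·s) / (2 × 7.324e-18 J)
Δt_min = 7.199e-18 s = 7.199 as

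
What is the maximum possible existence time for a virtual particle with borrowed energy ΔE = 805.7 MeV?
4.085 × 10^-25 s

Using the energy-time uncertainty principle:
ΔEΔt ≥ ℏ/2

For a virtual particle borrowing energy ΔE, the maximum lifetime is:
Δt_max = ℏ/(2ΔE)

Converting energy:
ΔE = 805.7 MeV = 1.291e-10 J

Δt_max = (1.055e-34 J·s) / (2 × 1.291e-10 J)
Δt_max = 4.085e-25 s = 4.085 × 10^-25 s

Virtual particles with higher borrowed energy exist for shorter times.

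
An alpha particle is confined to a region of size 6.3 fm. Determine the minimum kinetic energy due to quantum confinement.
32.900 keV

Using the uncertainty principle:

1. Position uncertainty: Δx ≈ 6.300e-15 m
2. Minimum momentum uncertainty: Δp = ℏ/(2Δx) = 8.370e-21 kg·m/s
3. Minimum kinetic energy:
   KE = (Δp)²/(2m) = (8.370e-21)²/(2 × 6.645e-27 kg)
   KE = 5.271e-15 J = 32.900 keV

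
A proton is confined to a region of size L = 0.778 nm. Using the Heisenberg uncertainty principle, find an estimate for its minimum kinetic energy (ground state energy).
8.570 μeV

Using the uncertainty principle to estimate ground state energy:

1. The position uncertainty is approximately the confinement size:
   Δx ≈ L = 7.780e-10 m

2. From ΔxΔp ≥ ℏ/2, the minimum momentum uncertainty is:
   Δp ≈ ℏ/(2L) = 6.777e-26 kg·m/s

3. The kinetic energy is approximately:
   KE ≈ (Δp)²/(2m) = (6.777e-26)²/(2 × 1.673e-27 kg)
   KE ≈ 1.373e-24 J = 8.570 μeV

This is an order-of-magnitude estimate of the ground state energy.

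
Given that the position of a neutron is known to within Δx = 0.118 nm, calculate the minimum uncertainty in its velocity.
266.789 m/s

Using the Heisenberg uncertainty principle and Δp = mΔv:
ΔxΔp ≥ ℏ/2
Δx(mΔv) ≥ ℏ/2

The minimum uncertainty in velocity is:
Δv_min = ℏ/(2mΔx)
Δv_min = (1.055e-34 J·s) / (2 × 1.675e-27 kg × 1.180e-10 m)
Δv_min = 2.668e+02 m/s = 266.789 m/s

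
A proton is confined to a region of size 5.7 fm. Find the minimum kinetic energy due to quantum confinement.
159.663 keV

Using the uncertainty principle:

1. Position uncertainty: Δx ≈ 5.700e-15 m
2. Minimum momentum uncertainty: Δp = ℏ/(2Δx) = 9.251e-21 kg·m/s
3. Minimum kinetic energy:
   KE = (Δp)²/(2m) = (9.251e-21)²/(2 × 1.673e-27 kg)
   KE = 2.558e-14 J = 159.663 keV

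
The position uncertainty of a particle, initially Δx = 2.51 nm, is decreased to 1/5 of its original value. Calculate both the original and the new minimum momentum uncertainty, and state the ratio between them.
Original Δp_min = 2.101 × 10^-26 kg·m/s; new Δp'_min = 1.050 × 10^-25 kg·m/s; ratio Δp'_min/Δp_min = 5.

From the uncertainty principle ΔxΔp ≥ ℏ/2, the minimum momentum uncertainty is Δp_min = ℏ/(2Δx).

Original (Δx = 2.51 nm = 2.510e-09 m):
Δp_min = (1.055e-34 J·s)/(2 × 2.510e-09 m) = 2.101e-26 kg·m/s

When Δx → (1/5)Δx:
Δp'_min = ℏ/(2 × (1/5)Δx) = 5 × ℏ/(2Δx) = 5 × Δp_min
Δp'_min = 5 × 2.101e-26 kg·m/s = 1.050e-25 kg·m/s

Since Δp_min ∝ 1/Δx, when Δx is decreased to 1/5 of its original value, Δp_min increases to 5 times its original value.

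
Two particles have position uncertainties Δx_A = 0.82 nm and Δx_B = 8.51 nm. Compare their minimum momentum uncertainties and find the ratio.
Particle A has the larger minimum momentum uncertainty, by a factor of 10.38.

For each particle, the minimum momentum uncertainty is Δp_min = ℏ/(2Δx):

Particle A: Δp_A = ℏ/(2×8.200e-10 m) = 6.430e-26 kg·m/s
Particle B: Δp_B = ℏ/(2×8.510e-09 m) = 6.196e-27 kg·m/s

Ratio: Δp_A/Δp_B = 10.38

Since Δp_min ∝ 1/Δx, the particle with smaller position uncertainty (A) has larger momentum uncertainty.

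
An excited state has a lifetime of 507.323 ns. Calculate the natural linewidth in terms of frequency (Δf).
156.858 kHz

Using the energy-time uncertainty principle and E = hf:
ΔEΔt ≥ ℏ/2
hΔf·Δt ≥ ℏ/2

The minimum frequency uncertainty is:
Δf = ℏ/(2hτ) = 1/(4πτ)
Δf = 1/(4π × 5.073e-07 s)
Δf = 1.569e+05 Hz = 156.858 kHz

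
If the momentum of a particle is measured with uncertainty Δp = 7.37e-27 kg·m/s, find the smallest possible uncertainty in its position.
7.154 nm

Using the Heisenberg uncertainty principle:
ΔxΔp ≥ ℏ/2

The minimum uncertainty in position is:
Δx_min = ℏ/(2Δp)
Δx_min = (1.055e-34 J·s) / (2 × 7.370e-27 kg·m/s)
Δx_min = 7.154e-09 m = 7.154 nm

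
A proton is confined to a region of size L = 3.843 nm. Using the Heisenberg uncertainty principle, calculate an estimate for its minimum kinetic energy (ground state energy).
351.248 neV

Using the uncertainty principle to estimate ground state energy:

1. The position uncertainty is approximately the confinement size:
   Δx ≈ L = 3.843e-09 m

2. From ΔxΔp ≥ ℏ/2, the minimum momentum uncertainty is:
   Δp ≈ ℏ/(2L) = 1.372e-26 kg·m/s

3. The kinetic energy is approximately:
   KE ≈ (Δp)²/(2m) = (1.372e-26)²/(2 × 1.673e-27 kg)
   KE ≈ 5.628e-26 J = 351.248 neV

This is an order-of-magnitude estimate of the ground state energy.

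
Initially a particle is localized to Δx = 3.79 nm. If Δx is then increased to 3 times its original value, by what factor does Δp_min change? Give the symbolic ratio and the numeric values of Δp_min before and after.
Original Δp_min = 1.391 × 10^-26 kg·m/s; new Δp'_min = 4.638 × 10^-27 kg·m/s; ratio Δp'_min/Δp_min = 1/3.

From the uncertainty principle ΔxΔp ≥ ℏ/2, the minimum momentum uncertainty is Δp_min = ℏ/(2Δx).

Original (Δx = 3.79 nm = 3.790e-09 m):
Δp_min = (1.055e-34 J·s)/(2 × 3.790e-09 m) = 1.391e-26 kg·m/s

When Δx → 3Δx:
Δp'_min = ℏ/(2 × 3Δx) = (1/3) × ℏ/(2Δx) = (1/3) × Δp_min
Δp'_min = 1/3 × 1.391e-26 kg·m/s = 4.638e-27 kg·m/s

Since Δp_min ∝ 1/Δx, when Δx is increased to 3 times its original value, Δp_min decreases to 1/3 of its original value.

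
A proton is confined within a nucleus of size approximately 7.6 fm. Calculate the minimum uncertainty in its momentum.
6.938 × 10^-21 kg·m/s

Using the Heisenberg uncertainty principle:
ΔxΔp ≥ ℏ/2

With Δx ≈ L = 7.600e-15 m (the confinement size):
Δp_min = ℏ/(2Δx)
Δp_min = (1.055e-34 J·s) / (2 × 7.600e-15 m)
Δp_min = 6.938e-21 kg·m/s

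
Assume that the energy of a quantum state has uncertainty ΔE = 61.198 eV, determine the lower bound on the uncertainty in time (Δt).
5.378 as

Using the energy-time uncertainty principle:
ΔEΔt ≥ ℏ/2

The minimum uncertainty in time is:
Δt_min = ℏ/(2ΔE)
Δt_min = (1.055e-34 J·s) / (2 × 9.805e-18 J)
Δt_min = 5.378e-18 s = 5.378 as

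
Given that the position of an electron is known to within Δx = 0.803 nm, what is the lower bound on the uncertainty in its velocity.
72.084 km/s

Using the Heisenberg uncertainty principle and Δp = mΔv:
ΔxΔp ≥ ℏ/2
Δx(mΔv) ≥ ℏ/2

The minimum uncertainty in velocity is:
Δv_min = ℏ/(2mΔx)
Δv_min = (1.055e-34 J·s) / (2 × 9.109e-31 kg × 8.030e-10 m)
Δv_min = 7.208e+04 m/s = 72.084 km/s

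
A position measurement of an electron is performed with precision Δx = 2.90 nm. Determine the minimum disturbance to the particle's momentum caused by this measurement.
1.818 × 10^-26 kg·m/s

The uncertainty principle implies that measuring position disturbs momentum:
ΔxΔp ≥ ℏ/2

When we measure position with precision Δx, we necessarily introduce a momentum uncertainty:
Δp ≥ ℏ/(2Δx)
Δp_min = (1.055e-34 J·s) / (2 × 2.900e-09 m)
Δp_min = 1.818e-26 kg·m/s

The more precisely we measure position, the greater the momentum disturbance.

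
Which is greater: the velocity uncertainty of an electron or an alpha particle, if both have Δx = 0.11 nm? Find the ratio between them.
The electron has the larger minimum velocity uncertainty, by a ratio of 7294.3.

For both particles, Δp_min = ℏ/(2Δx) = 4.794e-25 kg·m/s (same for both).

The velocity uncertainty is Δv = Δp/m:
- electron: Δv = 4.794e-25 / 9.109e-31 = 5.262e+05 m/s = 526.217 km/s
- alpha particle: Δv = 4.794e-25 / 6.645e-27 = 7.214e+01 m/s = 72.141 m/s

Ratio: 5.262e+05 / 7.214e+01 = 7294.3

The lighter particle has larger velocity uncertainty because Δv ∝ 1/m.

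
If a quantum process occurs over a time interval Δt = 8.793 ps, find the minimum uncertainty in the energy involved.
37.428 μeV

Using the energy-time uncertainty principle:
ΔEΔt ≥ ℏ/2

The minimum uncertainty in energy is:
ΔE_min = ℏ/(2Δt)
ΔE_min = (1.055e-34 J·s) / (2 × 8.793e-12 s)
ΔE_min = 5.997e-24 J = 37.428 μeV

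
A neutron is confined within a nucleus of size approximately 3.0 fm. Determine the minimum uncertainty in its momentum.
1.758 × 10^-20 kg·m/s

Using the Heisenberg uncertainty principle:
ΔxΔp ≥ ℏ/2

With Δx ≈ L = 3.000e-15 m (the confinement size):
Δp_min = ℏ/(2Δx)
Δp_min = (1.055e-34 J·s) / (2 × 3.000e-15 m)
Δp_min = 1.758e-20 kg·m/s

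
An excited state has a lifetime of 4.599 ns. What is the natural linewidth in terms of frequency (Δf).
17.303 MHz

Using the energy-time uncertainty principle and E = hf:
ΔEΔt ≥ ℏ/2
hΔf·Δt ≥ ℏ/2

The minimum frequency uncertainty is:
Δf = ℏ/(2hτ) = 1/(4πτ)
Δf = 1/(4π × 4.599e-09 s)
Δf = 1.730e+07 Hz = 17.303 MHz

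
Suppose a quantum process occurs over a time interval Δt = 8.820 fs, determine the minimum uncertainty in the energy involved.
37.314 meV

Using the energy-time uncertainty principle:
ΔEΔt ≥ ℏ/2

The minimum uncertainty in energy is:
ΔE_min = ℏ/(2Δt)
ΔE_min = (1.055e-34 J·s) / (2 × 8.820e-15 s)
ΔE_min = 5.978e-21 J = 37.314 meV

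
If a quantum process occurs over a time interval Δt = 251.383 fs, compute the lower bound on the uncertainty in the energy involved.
1.309 meV

Using the energy-time uncertainty principle:
ΔEΔt ≥ ℏ/2

The minimum uncertainty in energy is:
ΔE_min = ℏ/(2Δt)
ΔE_min = (1.055e-34 J·s) / (2 × 2.514e-13 s)
ΔE_min = 2.098e-22 J = 1.309 meV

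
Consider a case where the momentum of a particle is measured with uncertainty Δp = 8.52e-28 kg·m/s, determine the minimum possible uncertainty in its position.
61.888 nm

Using the Heisenberg uncertainty principle:
ΔxΔp ≥ ℏ/2

The minimum uncertainty in position is:
Δx_min = ℏ/(2Δp)
Δx_min = (1.055e-34 J·s) / (2 × 8.520e-28 kg·m/s)
Δx_min = 6.189e-08 m = 61.888 nm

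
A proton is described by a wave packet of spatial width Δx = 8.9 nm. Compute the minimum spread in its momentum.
5.925 × 10^-27 kg·m/s

For a wave packet, the spatial width Δx and momentum spread Δp are related by the uncertainty principle:
ΔxΔp ≥ ℏ/2

The minimum momentum spread is:
Δp_min = ℏ/(2Δx)
Δp_min = (1.055e-34 J·s) / (2 × 8.900e-09 m)
Δp_min = 5.925e-27 kg·m/s

A wave packet cannot have both a well-defined position and well-defined momentum.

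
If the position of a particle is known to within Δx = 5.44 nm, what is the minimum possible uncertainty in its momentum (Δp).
9.693 × 10^-27 kg·m/s

Using the Heisenberg uncertainty principle:
ΔxΔp ≥ ℏ/2

The minimum uncertainty in momentum is:
Δp_min = ℏ/(2Δx)
Δp_min = (1.055e-34 J·s) / (2 × 5.440e-09 m)
Δp_min = 9.693e-27 kg·m/s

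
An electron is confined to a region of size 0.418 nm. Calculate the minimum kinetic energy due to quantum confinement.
54.514 meV

Using the uncertainty principle:

1. Position uncertainty: Δx ≈ 4.180e-10 m
2. Minimum momentum uncertainty: Δp = ℏ/(2Δx) = 1.261e-25 kg·m/s
3. Minimum kinetic energy:
   KE = (Δp)²/(2m) = (1.261e-25)²/(2 × 9.109e-31 kg)
   KE = 8.734e-21 J = 54.514 meV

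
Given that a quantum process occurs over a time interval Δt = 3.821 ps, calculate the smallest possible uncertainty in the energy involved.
86.131 μeV

Using the energy-time uncertainty principle:
ΔEΔt ≥ ℏ/2

The minimum uncertainty in energy is:
ΔE_min = ℏ/(2Δt)
ΔE_min = (1.055e-34 J·s) / (2 × 3.821e-12 s)
ΔE_min = 1.380e-23 J = 86.131 μeV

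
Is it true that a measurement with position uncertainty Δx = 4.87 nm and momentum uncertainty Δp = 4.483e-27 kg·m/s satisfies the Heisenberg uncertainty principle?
No, it violates the uncertainty principle (impossible measurement).

Calculate the product ΔxΔp:
ΔxΔp = (4.870e-09 m) × (4.483e-27 kg·m/s)
ΔxΔp = 2.183e-35 J·s

Compare to the minimum allowed value ℏ/2:
ℏ/2 = 5.273e-35 J·s

Since ΔxΔp = 2.183e-35 J·s < 5.273e-35 J·s = ℏ/2,
the measurement violates the uncertainty principle.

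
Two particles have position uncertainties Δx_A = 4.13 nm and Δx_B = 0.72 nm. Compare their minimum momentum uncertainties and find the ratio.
Particle B has the larger minimum momentum uncertainty, by a factor of 5.74.

For each particle, the minimum momentum uncertainty is Δp_min = ℏ/(2Δx):

Particle A: Δp_A = ℏ/(2×4.130e-09 m) = 1.277e-26 kg·m/s
Particle B: Δp_B = ℏ/(2×7.200e-10 m) = 7.323e-26 kg·m/s

Ratio: Δp_B/Δp_A = 5.74

Since Δp_min ∝ 1/Δx, the particle with smaller position uncertainty (B) has larger momentum uncertainty.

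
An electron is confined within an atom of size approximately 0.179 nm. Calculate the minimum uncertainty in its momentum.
2.946 × 10^-25 kg·m/s

Using the Heisenberg uncertainty principle:
ΔxΔp ≥ ℏ/2

With Δx ≈ L = 1.790e-10 m (the confinement size):
Δp_min = ℏ/(2Δx)
Δp_min = (1.055e-34 J·s) / (2 × 1.790e-10 m)
Δp_min = 2.946e-25 kg·m/s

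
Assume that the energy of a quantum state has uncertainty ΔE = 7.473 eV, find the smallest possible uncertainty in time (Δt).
44.039 as

Using the energy-time uncertainty principle:
ΔEΔt ≥ ℏ/2

The minimum uncertainty in time is:
Δt_min = ℏ/(2ΔE)
Δt_min = (1.055e-34 J·s) / (2 × 1.197e-18 J)
Δt_min = 4.404e-17 s = 44.039 as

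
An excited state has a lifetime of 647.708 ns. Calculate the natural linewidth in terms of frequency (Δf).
122.860 kHz

Using the energy-time uncertainty principle and E = hf:
ΔEΔt ≥ ℏ/2
hΔf·Δt ≥ ℏ/2

The minimum frequency uncertainty is:
Δf = ℏ/(2hτ) = 1/(4πτ)
Δf = 1/(4π × 6.477e-07 s)
Δf = 1.229e+05 Hz = 122.860 kHz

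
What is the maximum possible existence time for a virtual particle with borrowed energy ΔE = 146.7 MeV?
2.243 ys

Using the energy-time uncertainty principle:
ΔEΔt ≥ ℏ/2

For a virtual particle borrowing energy ΔE, the maximum lifetime is:
Δt_max = ℏ/(2ΔE)

Converting energy:
ΔE = 146.7 MeV = 2.350e-11 J

Δt_max = (1.055e-34 J·s) / (2 × 2.350e-11 J)
Δt_max = 2.243e-24 s = 2.243 ys

Virtual particles with higher borrowed energy exist for shorter times.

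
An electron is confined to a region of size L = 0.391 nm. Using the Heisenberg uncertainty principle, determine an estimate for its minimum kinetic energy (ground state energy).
62.303 meV

Using the uncertainty principle to estimate ground state energy:

1. The position uncertainty is approximately the confinement size:
   Δx ≈ L = 3.910e-10 m

2. From ΔxΔp ≥ ℏ/2, the minimum momentum uncertainty is:
   Δp ≈ ℏ/(2L) = 1.349e-25 kg·m/s

3. The kinetic energy is approximately:
   KE ≈ (Δp)²/(2m) = (1.349e-25)²/(2 × 9.109e-31 kg)
   KE ≈ 9.982e-21 J = 62.303 meV

This is an order-of-magnitude estimate of the ground state energy.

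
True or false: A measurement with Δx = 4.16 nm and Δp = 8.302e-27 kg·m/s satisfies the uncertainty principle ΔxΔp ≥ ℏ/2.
No, it violates the uncertainty principle (impossible measurement).

Calculate the product ΔxΔp:
ΔxΔp = (4.160e-09 m) × (8.302e-27 kg·m/s)
ΔxΔp = 3.454e-35 J·s

Compare to the minimum allowed value ℏ/2:
ℏ/2 = 5.273e-35 J·s

Since ΔxΔp = 3.454e-35 J·s < 5.273e-35 J·s = ℏ/2,
the measurement violates the uncertainty principle.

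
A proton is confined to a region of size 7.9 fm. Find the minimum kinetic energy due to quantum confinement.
83.119 keV

Using the uncertainty principle:

1. Position uncertainty: Δx ≈ 7.900e-15 m
2. Minimum momentum uncertainty: Δp = ℏ/(2Δx) = 6.675e-21 kg·m/s
3. Minimum kinetic energy:
   KE = (Δp)²/(2m) = (6.675e-21)²/(2 × 1.673e-27 kg)
   KE = 1.332e-14 J = 83.119 keV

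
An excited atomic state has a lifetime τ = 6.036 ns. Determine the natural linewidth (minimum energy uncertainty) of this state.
54.524 neV

Using the energy-time uncertainty principle:
ΔEΔt ≥ ℏ/2

The lifetime τ represents the time uncertainty Δt.
The natural linewidth (minimum energy uncertainty) is:

ΔE = ℏ/(2τ)
ΔE = (1.055e-34 J·s) / (2 × 6.036e-09 s)
ΔE = 8.736e-27 J = 54.524 neV

This natural linewidth limits the precision of spectroscopic measurements.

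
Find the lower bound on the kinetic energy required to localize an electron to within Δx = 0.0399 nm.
5.983 eV

Localizing a particle requires giving it sufficient momentum uncertainty:

1. From uncertainty principle: Δp ≥ ℏ/(2Δx)
   Δp_min = (1.055e-34 J·s) / (2 × 3.990e-11 m)
   Δp_min = 1.322e-24 kg·m/s

2. This momentum uncertainty corresponds to kinetic energy:
   KE ≈ (Δp)²/(2m) = (1.322e-24)²/(2 × 9.109e-31 kg)
   KE = 9.586e-19 J = 5.983 eV

Tighter localization requires more energy.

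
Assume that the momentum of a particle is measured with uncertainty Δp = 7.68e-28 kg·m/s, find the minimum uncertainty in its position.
68.657 nm

Using the Heisenberg uncertainty principle:
ΔxΔp ≥ ℏ/2

The minimum uncertainty in position is:
Δx_min = ℏ/(2Δp)
Δx_min = (1.055e-34 J·s) / (2 × 7.680e-28 kg·m/s)
Δx_min = 6.866e-08 m = 68.657 nm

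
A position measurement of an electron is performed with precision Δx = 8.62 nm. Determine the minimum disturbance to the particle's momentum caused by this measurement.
6.117 × 10^-27 kg·m/s

The uncertainty principle implies that measuring position disturbs momentum:
ΔxΔp ≥ ℏ/2

When we measure position with precision Δx, we necessarily introduce a momentum uncertainty:
Δp ≥ ℏ/(2Δx)
Δp_min = (1.055e-34 J·s) / (2 × 8.620e-09 m)
Δp_min = 6.117e-27 kg·m/s

The more precisely we measure position, the greater the momentum disturbance.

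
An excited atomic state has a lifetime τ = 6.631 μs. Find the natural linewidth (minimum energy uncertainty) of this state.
49.631 peV

Using the energy-time uncertainty principle:
ΔEΔt ≥ ℏ/2

The lifetime τ represents the time uncertainty Δt.
The natural linewidth (minimum energy uncertainty) is:

ΔE = ℏ/(2τ)
ΔE = (1.055e-34 J·s) / (2 × 6.631e-06 s)
ΔE = 7.952e-30 J = 49.631 peV

This natural linewidth limits the precision of spectroscopic measurements.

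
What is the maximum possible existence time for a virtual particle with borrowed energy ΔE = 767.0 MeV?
4.291 × 10^-25 s

Using the energy-time uncertainty principle:
ΔEΔt ≥ ℏ/2

For a virtual particle borrowing energy ΔE, the maximum lifetime is:
Δt_max = ℏ/(2ΔE)

Converting energy:
ΔE = 767.0 MeV = 1.229e-10 J

Δt_max = (1.055e-34 J·s) / (2 × 1.229e-10 J)
Δt_max = 4.291e-25 s = 4.291 × 10^-25 s

Virtual particles with higher borrowed energy exist for shorter times.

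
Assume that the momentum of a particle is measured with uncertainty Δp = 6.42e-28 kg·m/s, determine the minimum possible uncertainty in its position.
82.132 nm

Using the Heisenberg uncertainty principle:
ΔxΔp ≥ ℏ/2

The minimum uncertainty in position is:
Δx_min = ℏ/(2Δp)
Δx_min = (1.055e-34 J·s) / (2 × 6.420e-28 kg·m/s)
Δx_min = 8.213e-08 m = 82.132 nm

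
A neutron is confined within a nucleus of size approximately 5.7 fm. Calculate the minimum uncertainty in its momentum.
9.251 × 10^-21 kg·m/s

Using the Heisenberg uncertainty principle:
ΔxΔp ≥ ℏ/2

With Δx ≈ L = 5.700e-15 m (the confinement size):
Δp_min = ℏ/(2Δx)
Δp_min = (1.055e-34 J·s) / (2 × 5.700e-15 m)
Δp_min = 9.251e-21 kg·m/s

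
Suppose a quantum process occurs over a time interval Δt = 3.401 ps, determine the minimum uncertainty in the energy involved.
96.767 μeV

Using the energy-time uncertainty principle:
ΔEΔt ≥ ℏ/2

The minimum uncertainty in energy is:
ΔE_min = ℏ/(2Δt)
ΔE_min = (1.055e-34 J·s) / (2 × 3.401e-12 s)
ΔE_min = 1.550e-23 J = 96.767 μeV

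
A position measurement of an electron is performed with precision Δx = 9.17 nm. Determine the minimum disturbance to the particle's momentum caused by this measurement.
5.750 × 10^-27 kg·m/s

The uncertainty principle implies that measuring position disturbs momentum:
ΔxΔp ≥ ℏ/2

When we measure position with precision Δx, we necessarily introduce a momentum uncertainty:
Δp ≥ ℏ/(2Δx)
Δp_min = (1.055e-34 J·s) / (2 × 9.170e-09 m)
Δp_min = 5.750e-27 kg·m/s

The more precisely we measure position, the greater the momentum disturbance.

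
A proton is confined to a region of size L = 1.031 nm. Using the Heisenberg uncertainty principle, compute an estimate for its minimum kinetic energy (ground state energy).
4.880 μeV

Using the uncertainty principle to estimate ground state energy:

1. The position uncertainty is approximately the confinement size:
   Δx ≈ L = 1.031e-09 m

2. From ΔxΔp ≥ ℏ/2, the minimum momentum uncertainty is:
   Δp ≈ ℏ/(2L) = 5.114e-26 kg·m/s

3. The kinetic energy is approximately:
   KE ≈ (Δp)²/(2m) = (5.114e-26)²/(2 × 1.673e-27 kg)
   KE ≈ 7.819e-25 J = 4.880 μeV

This is an order-of-magnitude estimate of the ground state energy.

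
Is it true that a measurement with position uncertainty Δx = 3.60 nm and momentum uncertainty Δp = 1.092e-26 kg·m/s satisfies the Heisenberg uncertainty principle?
No, it violates the uncertainty principle (impossible measurement).

Calculate the product ΔxΔp:
ΔxΔp = (3.600e-09 m) × (1.092e-26 kg·m/s)
ΔxΔp = 3.931e-35 J·s

Compare to the minimum allowed value ℏ/2:
ℏ/2 = 5.273e-35 J·s

Since ΔxΔp = 3.931e-35 J·s < 5.273e-35 J·s = ℏ/2,
the measurement violates the uncertainty principle.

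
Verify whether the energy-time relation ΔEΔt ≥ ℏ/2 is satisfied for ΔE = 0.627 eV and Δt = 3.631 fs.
Yes, it satisfies the uncertainty relation.

Calculate the product ΔEΔt:
ΔE = 0.627 eV = 1.005e-19 J
ΔEΔt = (1.005e-19 J) × (3.631e-15 s)
ΔEΔt = 3.648e-34 J·s

Compare to the minimum allowed value ℏ/2:
ℏ/2 = 5.273e-35 J·s

Since ΔEΔt = 3.648e-34 J·s ≥ 5.273e-35 J·s = ℏ/2,
this satisfies the uncertainty relation.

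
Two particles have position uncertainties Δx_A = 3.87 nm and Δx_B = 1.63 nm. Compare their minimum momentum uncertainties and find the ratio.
Particle B has the larger minimum momentum uncertainty, by a factor of 2.37.

For each particle, the minimum momentum uncertainty is Δp_min = ℏ/(2Δx):

Particle A: Δp_A = ℏ/(2×3.870e-09 m) = 1.362e-26 kg·m/s
Particle B: Δp_B = ℏ/(2×1.630e-09 m) = 3.235e-26 kg·m/s

Ratio: Δp_B/Δp_A = 2.37

Since Δp_min ∝ 1/Δx, the particle with smaller position uncertainty (B) has larger momentum uncertainty.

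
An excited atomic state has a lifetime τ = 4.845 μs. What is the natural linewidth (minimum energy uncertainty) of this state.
67.927 peV

Using the energy-time uncertainty principle:
ΔEΔt ≥ ℏ/2

The lifetime τ represents the time uncertainty Δt.
The natural linewidth (minimum energy uncertainty) is:

ΔE = ℏ/(2τ)
ΔE = (1.055e-34 J·s) / (2 × 4.845e-06 s)
ΔE = 1.088e-29 J = 67.927 peV

This natural linewidth limits the precision of spectroscopic measurements.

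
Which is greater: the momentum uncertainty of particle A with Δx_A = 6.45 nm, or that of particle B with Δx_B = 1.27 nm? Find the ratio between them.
Particle B has the larger minimum momentum uncertainty, by a factor of 5.08.

For each particle, the minimum momentum uncertainty is Δp_min = ℏ/(2Δx):

Particle A: Δp_A = ℏ/(2×6.450e-09 m) = 8.175e-27 kg·m/s
Particle B: Δp_B = ℏ/(2×1.270e-09 m) = 4.152e-26 kg·m/s

Ratio: Δp_B/Δp_A = 5.08

Since Δp_min ∝ 1/Δx, the particle with smaller position uncertainty (B) has larger momentum uncertainty.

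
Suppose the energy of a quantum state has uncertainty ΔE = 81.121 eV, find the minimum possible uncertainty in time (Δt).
4.057 as

Using the energy-time uncertainty principle:
ΔEΔt ≥ ℏ/2

The minimum uncertainty in time is:
Δt_min = ℏ/(2ΔE)
Δt_min = (1.055e-34 J·s) / (2 × 1.300e-17 J)
Δt_min = 4.057e-18 s = 4.057 as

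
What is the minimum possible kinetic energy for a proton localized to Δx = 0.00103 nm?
4.890 eV

Localizing a particle requires giving it sufficient momentum uncertainty:

1. From uncertainty principle: Δp ≥ ℏ/(2Δx)
   Δp_min = (1.055e-34 J·s) / (2 × 1.030e-12 m)
   Δp_min = 5.119e-23 kg·m/s

2. This momentum uncertainty corresponds to kinetic energy:
   KE ≈ (Δp)²/(2m) = (5.119e-23)²/(2 × 1.673e-27 kg)
   KE = 7.834e-19 J = 4.890 eV

Tighter localization requires more energy.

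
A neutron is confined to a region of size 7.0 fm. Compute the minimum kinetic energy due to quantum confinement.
105.721 keV

Using the uncertainty principle:

1. Position uncertainty: Δx ≈ 7.000e-15 m
2. Minimum momentum uncertainty: Δp = ℏ/(2Δx) = 7.533e-21 kg·m/s
3. Minimum kinetic energy:
   KE = (Δp)²/(2m) = (7.533e-21)²/(2 × 1.675e-27 kg)
   KE = 1.694e-14 J = 105.721 keV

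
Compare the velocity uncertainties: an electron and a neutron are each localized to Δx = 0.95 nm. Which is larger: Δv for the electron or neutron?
The electron has the larger minimum velocity uncertainty, by a ratio of 1838.7.

For both particles, Δp_min = ℏ/(2Δx) = 5.550e-26 kg·m/s (same for both).

The velocity uncertainty is Δv = Δp/m:
- electron: Δv = 5.550e-26 / 9.109e-31 = 6.093e+04 m/s = 60.930 km/s
- neutron: Δv = 5.550e-26 / 1.675e-27 = 3.314e+01 m/s = 33.138 m/s

Ratio: 6.093e+04 / 3.314e+01 = 1838.7

The lighter particle has larger velocity uncertainty because Δv ∝ 1/m.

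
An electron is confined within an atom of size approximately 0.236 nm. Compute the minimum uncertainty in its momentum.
2.234 × 10^-25 kg·m/s

Using the Heisenberg uncertainty principle:
ΔxΔp ≥ ℏ/2

With Δx ≈ L = 2.360e-10 m (the confinement size):
Δp_min = ℏ/(2Δx)
Δp_min = (1.055e-34 J·s) / (2 × 2.360e-10 m)
Δp_min = 2.234e-25 kg·m/s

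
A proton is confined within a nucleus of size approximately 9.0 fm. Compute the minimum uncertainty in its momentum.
5.859 × 10^-21 kg·m/s

Using the Heisenberg uncertainty principle:
ΔxΔp ≥ ℏ/2

With Δx ≈ L = 9.000e-15 m (the confinement size):
Δp_min = ℏ/(2Δx)
Δp_min = (1.055e-34 J·s) / (2 × 9.000e-15 m)
Δp_min = 5.859e-21 kg·m/s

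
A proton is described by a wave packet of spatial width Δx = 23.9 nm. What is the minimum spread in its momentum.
2.206 × 10^-27 kg·m/s

For a wave packet, the spatial width Δx and momentum spread Δp are related by the uncertainty principle:
ΔxΔp ≥ ℏ/2

The minimum momentum spread is:
Δp_min = ℏ/(2Δx)
Δp_min = (1.055e-34 J·s) / (2 × 2.390e-08 m)
Δp_min = 2.206e-27 kg·m/s

A wave packet cannot have both a well-defined position and well-defined momentum.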